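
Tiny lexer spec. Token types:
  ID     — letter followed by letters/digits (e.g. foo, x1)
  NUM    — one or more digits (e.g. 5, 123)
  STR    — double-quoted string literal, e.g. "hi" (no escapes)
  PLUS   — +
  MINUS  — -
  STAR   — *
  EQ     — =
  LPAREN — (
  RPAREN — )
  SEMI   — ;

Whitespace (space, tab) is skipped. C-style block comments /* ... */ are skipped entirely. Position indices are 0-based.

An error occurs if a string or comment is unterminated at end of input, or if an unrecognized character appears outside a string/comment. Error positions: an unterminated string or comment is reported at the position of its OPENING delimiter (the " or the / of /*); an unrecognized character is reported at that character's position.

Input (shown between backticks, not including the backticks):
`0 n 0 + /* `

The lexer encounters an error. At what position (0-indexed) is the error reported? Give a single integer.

Answer: 8

Derivation:
pos=0: emit NUM '0' (now at pos=1)
pos=2: emit ID 'n' (now at pos=3)
pos=4: emit NUM '0' (now at pos=5)
pos=6: emit PLUS '+'
pos=8: enter COMMENT mode (saw '/*')
pos=8: ERROR — unterminated comment (reached EOF)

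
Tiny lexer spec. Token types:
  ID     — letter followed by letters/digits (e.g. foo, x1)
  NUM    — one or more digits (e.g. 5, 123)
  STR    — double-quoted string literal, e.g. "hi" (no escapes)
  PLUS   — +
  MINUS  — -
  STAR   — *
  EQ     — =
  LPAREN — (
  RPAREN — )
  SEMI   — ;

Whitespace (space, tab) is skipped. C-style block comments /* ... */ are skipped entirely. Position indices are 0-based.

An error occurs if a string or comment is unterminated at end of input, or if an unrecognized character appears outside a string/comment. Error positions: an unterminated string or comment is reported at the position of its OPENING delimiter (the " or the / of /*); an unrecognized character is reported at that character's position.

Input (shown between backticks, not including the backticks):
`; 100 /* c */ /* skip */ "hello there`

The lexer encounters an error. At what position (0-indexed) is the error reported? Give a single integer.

Answer: 25

Derivation:
pos=0: emit SEMI ';'
pos=2: emit NUM '100' (now at pos=5)
pos=6: enter COMMENT mode (saw '/*')
exit COMMENT mode (now at pos=13)
pos=14: enter COMMENT mode (saw '/*')
exit COMMENT mode (now at pos=24)
pos=25: enter STRING mode
pos=25: ERROR — unterminated string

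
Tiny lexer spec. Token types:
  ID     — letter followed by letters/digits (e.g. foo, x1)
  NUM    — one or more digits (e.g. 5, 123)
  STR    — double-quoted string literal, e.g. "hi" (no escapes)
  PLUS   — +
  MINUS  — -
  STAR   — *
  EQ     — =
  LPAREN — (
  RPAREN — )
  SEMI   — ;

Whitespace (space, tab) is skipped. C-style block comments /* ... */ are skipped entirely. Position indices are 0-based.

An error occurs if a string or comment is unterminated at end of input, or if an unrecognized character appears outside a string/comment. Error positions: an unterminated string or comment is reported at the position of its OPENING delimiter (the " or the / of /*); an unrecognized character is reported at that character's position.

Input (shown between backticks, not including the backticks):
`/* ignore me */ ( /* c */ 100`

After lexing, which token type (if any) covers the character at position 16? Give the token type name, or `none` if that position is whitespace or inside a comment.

Answer: LPAREN

Derivation:
pos=0: enter COMMENT mode (saw '/*')
exit COMMENT mode (now at pos=15)
pos=16: emit LPAREN '('
pos=18: enter COMMENT mode (saw '/*')
exit COMMENT mode (now at pos=25)
pos=26: emit NUM '100' (now at pos=29)
DONE. 2 tokens: [LPAREN, NUM]
Position 16: char is '(' -> LPAREN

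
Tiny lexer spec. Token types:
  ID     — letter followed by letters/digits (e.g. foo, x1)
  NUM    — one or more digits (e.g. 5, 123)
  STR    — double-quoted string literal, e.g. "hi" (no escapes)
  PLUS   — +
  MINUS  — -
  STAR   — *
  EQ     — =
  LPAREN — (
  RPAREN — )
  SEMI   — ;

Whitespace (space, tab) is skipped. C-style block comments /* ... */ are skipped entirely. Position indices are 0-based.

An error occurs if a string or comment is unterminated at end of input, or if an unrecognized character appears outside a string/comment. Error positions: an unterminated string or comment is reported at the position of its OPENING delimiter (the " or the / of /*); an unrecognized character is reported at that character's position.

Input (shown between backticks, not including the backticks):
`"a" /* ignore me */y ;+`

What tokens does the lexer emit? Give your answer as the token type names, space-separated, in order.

Answer: STR ID SEMI PLUS

Derivation:
pos=0: enter STRING mode
pos=0: emit STR "a" (now at pos=3)
pos=4: enter COMMENT mode (saw '/*')
exit COMMENT mode (now at pos=19)
pos=19: emit ID 'y' (now at pos=20)
pos=21: emit SEMI ';'
pos=22: emit PLUS '+'
DONE. 4 tokens: [STR, ID, SEMI, PLUS]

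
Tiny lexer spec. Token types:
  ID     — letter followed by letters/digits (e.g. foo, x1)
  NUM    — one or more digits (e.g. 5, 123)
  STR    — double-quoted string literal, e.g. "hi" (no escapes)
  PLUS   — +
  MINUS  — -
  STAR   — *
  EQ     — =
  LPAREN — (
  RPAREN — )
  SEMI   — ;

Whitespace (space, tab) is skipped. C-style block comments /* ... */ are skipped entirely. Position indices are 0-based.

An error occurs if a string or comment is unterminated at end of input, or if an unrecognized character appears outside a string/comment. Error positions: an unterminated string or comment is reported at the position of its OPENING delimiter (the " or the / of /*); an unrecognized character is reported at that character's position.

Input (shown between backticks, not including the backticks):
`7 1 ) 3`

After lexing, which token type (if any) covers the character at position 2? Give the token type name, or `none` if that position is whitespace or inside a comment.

pos=0: emit NUM '7' (now at pos=1)
pos=2: emit NUM '1' (now at pos=3)
pos=4: emit RPAREN ')'
pos=6: emit NUM '3' (now at pos=7)
DONE. 4 tokens: [NUM, NUM, RPAREN, NUM]
Position 2: char is '1' -> NUM

Answer: NUM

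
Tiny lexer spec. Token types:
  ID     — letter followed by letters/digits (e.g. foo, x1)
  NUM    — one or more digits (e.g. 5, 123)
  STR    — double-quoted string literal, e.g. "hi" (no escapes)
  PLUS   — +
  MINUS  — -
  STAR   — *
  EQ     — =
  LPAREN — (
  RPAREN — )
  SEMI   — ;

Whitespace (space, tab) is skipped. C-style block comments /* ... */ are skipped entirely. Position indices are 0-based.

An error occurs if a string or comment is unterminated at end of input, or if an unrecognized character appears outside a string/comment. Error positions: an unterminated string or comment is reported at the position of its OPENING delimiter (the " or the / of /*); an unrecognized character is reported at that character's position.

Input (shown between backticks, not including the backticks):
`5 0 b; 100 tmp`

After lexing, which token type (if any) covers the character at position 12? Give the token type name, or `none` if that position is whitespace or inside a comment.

pos=0: emit NUM '5' (now at pos=1)
pos=2: emit NUM '0' (now at pos=3)
pos=4: emit ID 'b' (now at pos=5)
pos=5: emit SEMI ';'
pos=7: emit NUM '100' (now at pos=10)
pos=11: emit ID 'tmp' (now at pos=14)
DONE. 6 tokens: [NUM, NUM, ID, SEMI, NUM, ID]
Position 12: char is 'm' -> ID

Answer: ID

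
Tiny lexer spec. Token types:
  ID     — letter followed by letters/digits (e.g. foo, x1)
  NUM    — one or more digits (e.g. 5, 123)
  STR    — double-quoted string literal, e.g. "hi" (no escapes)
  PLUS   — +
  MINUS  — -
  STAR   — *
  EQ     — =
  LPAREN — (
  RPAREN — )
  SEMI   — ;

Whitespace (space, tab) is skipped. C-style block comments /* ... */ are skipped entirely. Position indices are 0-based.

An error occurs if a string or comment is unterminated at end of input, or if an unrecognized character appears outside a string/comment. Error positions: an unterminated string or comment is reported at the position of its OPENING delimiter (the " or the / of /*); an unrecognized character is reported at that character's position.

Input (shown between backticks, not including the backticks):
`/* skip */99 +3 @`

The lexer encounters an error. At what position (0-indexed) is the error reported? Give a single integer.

Answer: 16

Derivation:
pos=0: enter COMMENT mode (saw '/*')
exit COMMENT mode (now at pos=10)
pos=10: emit NUM '99' (now at pos=12)
pos=13: emit PLUS '+'
pos=14: emit NUM '3' (now at pos=15)
pos=16: ERROR — unrecognized char '@'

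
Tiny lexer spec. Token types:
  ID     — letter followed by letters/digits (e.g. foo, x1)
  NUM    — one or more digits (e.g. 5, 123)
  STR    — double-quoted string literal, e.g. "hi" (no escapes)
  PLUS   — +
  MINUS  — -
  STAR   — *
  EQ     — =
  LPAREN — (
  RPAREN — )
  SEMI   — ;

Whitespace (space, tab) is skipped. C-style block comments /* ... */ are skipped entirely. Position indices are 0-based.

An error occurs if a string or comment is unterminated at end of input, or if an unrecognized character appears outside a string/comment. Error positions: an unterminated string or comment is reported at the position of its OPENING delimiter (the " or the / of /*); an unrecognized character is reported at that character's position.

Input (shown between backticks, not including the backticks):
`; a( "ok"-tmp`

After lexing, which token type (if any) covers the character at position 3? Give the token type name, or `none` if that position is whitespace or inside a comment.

Answer: LPAREN

Derivation:
pos=0: emit SEMI ';'
pos=2: emit ID 'a' (now at pos=3)
pos=3: emit LPAREN '('
pos=5: enter STRING mode
pos=5: emit STR "ok" (now at pos=9)
pos=9: emit MINUS '-'
pos=10: emit ID 'tmp' (now at pos=13)
DONE. 6 tokens: [SEMI, ID, LPAREN, STR, MINUS, ID]
Position 3: char is '(' -> LPAREN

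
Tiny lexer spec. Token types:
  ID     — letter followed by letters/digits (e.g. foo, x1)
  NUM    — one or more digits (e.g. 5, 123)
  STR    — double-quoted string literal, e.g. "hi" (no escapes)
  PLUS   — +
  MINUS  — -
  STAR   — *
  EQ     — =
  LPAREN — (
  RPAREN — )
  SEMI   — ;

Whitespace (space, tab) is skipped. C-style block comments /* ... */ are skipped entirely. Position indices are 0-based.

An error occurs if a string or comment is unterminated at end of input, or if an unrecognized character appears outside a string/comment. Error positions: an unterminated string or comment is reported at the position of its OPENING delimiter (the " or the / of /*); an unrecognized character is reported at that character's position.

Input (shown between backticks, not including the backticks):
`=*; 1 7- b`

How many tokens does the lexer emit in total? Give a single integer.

pos=0: emit EQ '='
pos=1: emit STAR '*'
pos=2: emit SEMI ';'
pos=4: emit NUM '1' (now at pos=5)
pos=6: emit NUM '7' (now at pos=7)
pos=7: emit MINUS '-'
pos=9: emit ID 'b' (now at pos=10)
DONE. 7 tokens: [EQ, STAR, SEMI, NUM, NUM, MINUS, ID]

Answer: 7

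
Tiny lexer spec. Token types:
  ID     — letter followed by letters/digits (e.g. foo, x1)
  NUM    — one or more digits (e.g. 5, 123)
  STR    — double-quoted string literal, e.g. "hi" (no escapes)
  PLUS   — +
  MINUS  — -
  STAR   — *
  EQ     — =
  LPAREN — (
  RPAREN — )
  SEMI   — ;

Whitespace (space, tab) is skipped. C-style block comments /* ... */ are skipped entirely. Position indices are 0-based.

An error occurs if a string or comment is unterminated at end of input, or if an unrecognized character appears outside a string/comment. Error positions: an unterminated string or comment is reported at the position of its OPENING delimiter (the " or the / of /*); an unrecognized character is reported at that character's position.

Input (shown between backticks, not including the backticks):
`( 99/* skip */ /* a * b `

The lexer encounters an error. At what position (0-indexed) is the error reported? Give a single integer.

Answer: 15

Derivation:
pos=0: emit LPAREN '('
pos=2: emit NUM '99' (now at pos=4)
pos=4: enter COMMENT mode (saw '/*')
exit COMMENT mode (now at pos=14)
pos=15: enter COMMENT mode (saw '/*')
pos=15: ERROR — unterminated comment (reached EOF)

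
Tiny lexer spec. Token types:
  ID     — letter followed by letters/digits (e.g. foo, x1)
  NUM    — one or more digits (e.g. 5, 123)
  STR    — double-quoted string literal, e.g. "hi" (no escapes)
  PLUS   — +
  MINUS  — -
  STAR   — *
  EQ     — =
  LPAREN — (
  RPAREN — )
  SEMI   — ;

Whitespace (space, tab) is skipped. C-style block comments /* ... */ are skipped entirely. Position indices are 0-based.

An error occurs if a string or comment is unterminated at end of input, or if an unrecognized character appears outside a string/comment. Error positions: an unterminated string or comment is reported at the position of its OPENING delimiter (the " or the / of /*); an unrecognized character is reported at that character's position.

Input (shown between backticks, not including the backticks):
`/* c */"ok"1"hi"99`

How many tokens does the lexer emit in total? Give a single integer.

Answer: 4

Derivation:
pos=0: enter COMMENT mode (saw '/*')
exit COMMENT mode (now at pos=7)
pos=7: enter STRING mode
pos=7: emit STR "ok" (now at pos=11)
pos=11: emit NUM '1' (now at pos=12)
pos=12: enter STRING mode
pos=12: emit STR "hi" (now at pos=16)
pos=16: emit NUM '99' (now at pos=18)
DONE. 4 tokens: [STR, NUM, STR, NUM]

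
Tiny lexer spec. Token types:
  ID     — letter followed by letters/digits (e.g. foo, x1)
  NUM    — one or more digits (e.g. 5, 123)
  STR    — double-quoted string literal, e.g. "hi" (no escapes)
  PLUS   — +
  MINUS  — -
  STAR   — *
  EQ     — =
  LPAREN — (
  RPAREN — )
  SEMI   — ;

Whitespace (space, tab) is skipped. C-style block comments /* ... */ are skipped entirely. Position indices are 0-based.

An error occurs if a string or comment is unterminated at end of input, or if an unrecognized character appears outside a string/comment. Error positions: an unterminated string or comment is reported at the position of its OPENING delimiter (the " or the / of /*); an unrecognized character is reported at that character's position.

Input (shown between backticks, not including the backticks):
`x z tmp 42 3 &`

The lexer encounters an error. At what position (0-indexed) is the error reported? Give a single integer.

Answer: 13

Derivation:
pos=0: emit ID 'x' (now at pos=1)
pos=2: emit ID 'z' (now at pos=3)
pos=4: emit ID 'tmp' (now at pos=7)
pos=8: emit NUM '42' (now at pos=10)
pos=11: emit NUM '3' (now at pos=12)
pos=13: ERROR — unrecognized char '&'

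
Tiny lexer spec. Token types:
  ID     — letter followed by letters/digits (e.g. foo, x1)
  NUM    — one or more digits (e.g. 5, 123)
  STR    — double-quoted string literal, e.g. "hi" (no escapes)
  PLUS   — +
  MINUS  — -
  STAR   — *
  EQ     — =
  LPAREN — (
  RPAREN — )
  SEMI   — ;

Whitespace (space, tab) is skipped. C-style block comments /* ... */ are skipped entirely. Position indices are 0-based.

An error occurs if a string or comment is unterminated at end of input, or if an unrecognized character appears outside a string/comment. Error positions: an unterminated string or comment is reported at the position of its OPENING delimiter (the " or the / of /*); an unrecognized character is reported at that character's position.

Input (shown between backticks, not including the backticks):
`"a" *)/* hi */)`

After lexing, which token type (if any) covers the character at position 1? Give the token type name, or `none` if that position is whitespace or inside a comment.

Answer: STR

Derivation:
pos=0: enter STRING mode
pos=0: emit STR "a" (now at pos=3)
pos=4: emit STAR '*'
pos=5: emit RPAREN ')'
pos=6: enter COMMENT mode (saw '/*')
exit COMMENT mode (now at pos=14)
pos=14: emit RPAREN ')'
DONE. 4 tokens: [STR, STAR, RPAREN, RPAREN]
Position 1: char is 'a' -> STR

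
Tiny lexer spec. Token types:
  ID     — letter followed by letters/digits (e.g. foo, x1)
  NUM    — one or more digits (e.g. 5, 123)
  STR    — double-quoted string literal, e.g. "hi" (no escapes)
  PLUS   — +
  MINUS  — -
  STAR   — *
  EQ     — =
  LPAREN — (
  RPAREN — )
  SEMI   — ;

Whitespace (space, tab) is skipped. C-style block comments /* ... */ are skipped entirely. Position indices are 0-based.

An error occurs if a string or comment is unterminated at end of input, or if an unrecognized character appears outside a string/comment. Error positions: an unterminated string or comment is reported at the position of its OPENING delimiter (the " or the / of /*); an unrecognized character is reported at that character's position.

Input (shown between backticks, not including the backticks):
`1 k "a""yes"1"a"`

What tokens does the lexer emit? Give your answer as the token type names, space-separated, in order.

Answer: NUM ID STR STR NUM STR

Derivation:
pos=0: emit NUM '1' (now at pos=1)
pos=2: emit ID 'k' (now at pos=3)
pos=4: enter STRING mode
pos=4: emit STR "a" (now at pos=7)
pos=7: enter STRING mode
pos=7: emit STR "yes" (now at pos=12)
pos=12: emit NUM '1' (now at pos=13)
pos=13: enter STRING mode
pos=13: emit STR "a" (now at pos=16)
DONE. 6 tokens: [NUM, ID, STR, STR, NUM, STR]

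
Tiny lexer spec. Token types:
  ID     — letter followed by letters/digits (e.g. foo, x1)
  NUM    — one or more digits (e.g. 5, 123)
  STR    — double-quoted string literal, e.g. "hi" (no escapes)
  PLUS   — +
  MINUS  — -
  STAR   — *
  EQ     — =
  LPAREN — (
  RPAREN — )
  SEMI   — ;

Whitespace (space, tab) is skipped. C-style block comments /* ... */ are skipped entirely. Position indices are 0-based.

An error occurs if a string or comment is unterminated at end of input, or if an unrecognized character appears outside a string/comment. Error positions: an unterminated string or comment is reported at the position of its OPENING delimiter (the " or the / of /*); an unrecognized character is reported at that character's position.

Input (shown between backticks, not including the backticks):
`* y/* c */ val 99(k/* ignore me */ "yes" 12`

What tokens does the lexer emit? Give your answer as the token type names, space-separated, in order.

pos=0: emit STAR '*'
pos=2: emit ID 'y' (now at pos=3)
pos=3: enter COMMENT mode (saw '/*')
exit COMMENT mode (now at pos=10)
pos=11: emit ID 'val' (now at pos=14)
pos=15: emit NUM '99' (now at pos=17)
pos=17: emit LPAREN '('
pos=18: emit ID 'k' (now at pos=19)
pos=19: enter COMMENT mode (saw '/*')
exit COMMENT mode (now at pos=34)
pos=35: enter STRING mode
pos=35: emit STR "yes" (now at pos=40)
pos=41: emit NUM '12' (now at pos=43)
DONE. 8 tokens: [STAR, ID, ID, NUM, LPAREN, ID, STR, NUM]

Answer: STAR ID ID NUM LPAREN ID STR NUM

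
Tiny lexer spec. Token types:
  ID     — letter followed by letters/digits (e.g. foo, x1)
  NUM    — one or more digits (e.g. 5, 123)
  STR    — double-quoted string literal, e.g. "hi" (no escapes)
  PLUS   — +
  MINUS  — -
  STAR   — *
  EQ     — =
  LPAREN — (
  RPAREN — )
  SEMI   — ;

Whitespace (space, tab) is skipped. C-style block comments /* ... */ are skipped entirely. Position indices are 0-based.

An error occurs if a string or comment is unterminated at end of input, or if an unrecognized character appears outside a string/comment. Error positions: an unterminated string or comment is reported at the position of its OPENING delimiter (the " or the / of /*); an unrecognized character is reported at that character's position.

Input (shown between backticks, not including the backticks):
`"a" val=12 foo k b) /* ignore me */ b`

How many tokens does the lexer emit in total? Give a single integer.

pos=0: enter STRING mode
pos=0: emit STR "a" (now at pos=3)
pos=4: emit ID 'val' (now at pos=7)
pos=7: emit EQ '='
pos=8: emit NUM '12' (now at pos=10)
pos=11: emit ID 'foo' (now at pos=14)
pos=15: emit ID 'k' (now at pos=16)
pos=17: emit ID 'b' (now at pos=18)
pos=18: emit RPAREN ')'
pos=20: enter COMMENT mode (saw '/*')
exit COMMENT mode (now at pos=35)
pos=36: emit ID 'b' (now at pos=37)
DONE. 9 tokens: [STR, ID, EQ, NUM, ID, ID, ID, RPAREN, ID]

Answer: 9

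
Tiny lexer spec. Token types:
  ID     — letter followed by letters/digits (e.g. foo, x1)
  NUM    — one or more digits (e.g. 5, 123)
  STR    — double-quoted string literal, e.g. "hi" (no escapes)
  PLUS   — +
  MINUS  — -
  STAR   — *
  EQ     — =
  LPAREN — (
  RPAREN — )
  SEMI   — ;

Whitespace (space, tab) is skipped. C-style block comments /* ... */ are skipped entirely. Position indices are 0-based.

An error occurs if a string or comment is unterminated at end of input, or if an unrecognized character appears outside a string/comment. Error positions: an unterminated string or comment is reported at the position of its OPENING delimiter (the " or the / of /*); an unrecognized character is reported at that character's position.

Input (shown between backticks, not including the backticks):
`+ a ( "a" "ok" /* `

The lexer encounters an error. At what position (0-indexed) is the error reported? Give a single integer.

Answer: 15

Derivation:
pos=0: emit PLUS '+'
pos=2: emit ID 'a' (now at pos=3)
pos=4: emit LPAREN '('
pos=6: enter STRING mode
pos=6: emit STR "a" (now at pos=9)
pos=10: enter STRING mode
pos=10: emit STR "ok" (now at pos=14)
pos=15: enter COMMENT mode (saw '/*')
pos=15: ERROR — unterminated comment (reached EOF)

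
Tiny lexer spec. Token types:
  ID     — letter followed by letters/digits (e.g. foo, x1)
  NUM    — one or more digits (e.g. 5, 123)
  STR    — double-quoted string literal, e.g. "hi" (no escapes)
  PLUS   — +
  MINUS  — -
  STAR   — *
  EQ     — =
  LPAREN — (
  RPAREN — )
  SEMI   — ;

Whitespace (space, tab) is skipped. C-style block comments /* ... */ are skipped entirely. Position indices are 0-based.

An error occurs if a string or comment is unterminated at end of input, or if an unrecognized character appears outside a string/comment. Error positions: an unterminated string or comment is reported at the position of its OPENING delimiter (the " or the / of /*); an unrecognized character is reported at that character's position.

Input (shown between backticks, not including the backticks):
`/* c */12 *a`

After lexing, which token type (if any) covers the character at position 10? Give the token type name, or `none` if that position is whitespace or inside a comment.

Answer: STAR

Derivation:
pos=0: enter COMMENT mode (saw '/*')
exit COMMENT mode (now at pos=7)
pos=7: emit NUM '12' (now at pos=9)
pos=10: emit STAR '*'
pos=11: emit ID 'a' (now at pos=12)
DONE. 3 tokens: [NUM, STAR, ID]
Position 10: char is '*' -> STAR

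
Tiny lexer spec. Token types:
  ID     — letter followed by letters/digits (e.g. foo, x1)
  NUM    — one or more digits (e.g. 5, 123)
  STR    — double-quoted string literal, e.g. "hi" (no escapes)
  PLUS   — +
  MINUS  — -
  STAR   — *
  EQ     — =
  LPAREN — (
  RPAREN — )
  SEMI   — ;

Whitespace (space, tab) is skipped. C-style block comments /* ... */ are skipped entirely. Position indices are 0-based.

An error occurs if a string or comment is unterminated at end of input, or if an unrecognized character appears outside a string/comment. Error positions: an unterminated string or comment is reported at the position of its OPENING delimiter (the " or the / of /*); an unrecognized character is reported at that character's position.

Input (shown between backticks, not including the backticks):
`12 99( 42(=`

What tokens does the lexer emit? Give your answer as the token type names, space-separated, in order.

Answer: NUM NUM LPAREN NUM LPAREN EQ

Derivation:
pos=0: emit NUM '12' (now at pos=2)
pos=3: emit NUM '99' (now at pos=5)
pos=5: emit LPAREN '('
pos=7: emit NUM '42' (now at pos=9)
pos=9: emit LPAREN '('
pos=10: emit EQ '='
DONE. 6 tokens: [NUM, NUM, LPAREN, NUM, LPAREN, EQ]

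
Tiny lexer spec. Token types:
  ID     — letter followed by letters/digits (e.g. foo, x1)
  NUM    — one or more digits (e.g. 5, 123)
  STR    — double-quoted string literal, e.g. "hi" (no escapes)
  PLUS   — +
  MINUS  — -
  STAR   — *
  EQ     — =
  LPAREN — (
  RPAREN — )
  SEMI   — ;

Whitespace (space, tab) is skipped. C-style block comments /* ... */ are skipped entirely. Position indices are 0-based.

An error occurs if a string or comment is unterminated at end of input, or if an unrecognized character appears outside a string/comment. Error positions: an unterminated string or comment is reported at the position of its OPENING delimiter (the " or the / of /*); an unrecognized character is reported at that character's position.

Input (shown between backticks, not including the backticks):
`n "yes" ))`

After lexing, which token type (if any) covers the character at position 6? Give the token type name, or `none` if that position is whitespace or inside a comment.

Answer: STR

Derivation:
pos=0: emit ID 'n' (now at pos=1)
pos=2: enter STRING mode
pos=2: emit STR "yes" (now at pos=7)
pos=8: emit RPAREN ')'
pos=9: emit RPAREN ')'
DONE. 4 tokens: [ID, STR, RPAREN, RPAREN]
Position 6: char is '"' -> STR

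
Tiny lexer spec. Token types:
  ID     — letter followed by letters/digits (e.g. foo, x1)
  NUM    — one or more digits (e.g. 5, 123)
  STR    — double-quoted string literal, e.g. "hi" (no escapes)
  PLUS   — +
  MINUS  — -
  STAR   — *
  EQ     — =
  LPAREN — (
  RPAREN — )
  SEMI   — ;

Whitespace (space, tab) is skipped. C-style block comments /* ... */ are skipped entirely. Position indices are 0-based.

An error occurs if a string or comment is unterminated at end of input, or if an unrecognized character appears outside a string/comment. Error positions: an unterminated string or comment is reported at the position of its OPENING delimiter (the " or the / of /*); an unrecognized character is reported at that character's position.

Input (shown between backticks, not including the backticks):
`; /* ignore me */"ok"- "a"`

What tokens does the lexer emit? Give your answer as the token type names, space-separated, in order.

pos=0: emit SEMI ';'
pos=2: enter COMMENT mode (saw '/*')
exit COMMENT mode (now at pos=17)
pos=17: enter STRING mode
pos=17: emit STR "ok" (now at pos=21)
pos=21: emit MINUS '-'
pos=23: enter STRING mode
pos=23: emit STR "a" (now at pos=26)
DONE. 4 tokens: [SEMI, STR, MINUS, STR]

Answer: SEMI STR MINUS STR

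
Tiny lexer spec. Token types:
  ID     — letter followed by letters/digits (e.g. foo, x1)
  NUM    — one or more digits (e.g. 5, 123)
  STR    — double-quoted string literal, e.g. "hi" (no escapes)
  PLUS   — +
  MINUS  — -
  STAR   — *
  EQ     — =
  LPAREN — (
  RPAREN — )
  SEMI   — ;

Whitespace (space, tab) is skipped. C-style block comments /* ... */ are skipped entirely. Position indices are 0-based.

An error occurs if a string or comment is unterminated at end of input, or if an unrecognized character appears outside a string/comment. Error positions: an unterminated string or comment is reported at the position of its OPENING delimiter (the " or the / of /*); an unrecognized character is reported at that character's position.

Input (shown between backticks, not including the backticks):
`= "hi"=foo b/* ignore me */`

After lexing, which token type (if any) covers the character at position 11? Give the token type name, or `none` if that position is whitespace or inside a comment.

pos=0: emit EQ '='
pos=2: enter STRING mode
pos=2: emit STR "hi" (now at pos=6)
pos=6: emit EQ '='
pos=7: emit ID 'foo' (now at pos=10)
pos=11: emit ID 'b' (now at pos=12)
pos=12: enter COMMENT mode (saw '/*')
exit COMMENT mode (now at pos=27)
DONE. 5 tokens: [EQ, STR, EQ, ID, ID]
Position 11: char is 'b' -> ID

Answer: ID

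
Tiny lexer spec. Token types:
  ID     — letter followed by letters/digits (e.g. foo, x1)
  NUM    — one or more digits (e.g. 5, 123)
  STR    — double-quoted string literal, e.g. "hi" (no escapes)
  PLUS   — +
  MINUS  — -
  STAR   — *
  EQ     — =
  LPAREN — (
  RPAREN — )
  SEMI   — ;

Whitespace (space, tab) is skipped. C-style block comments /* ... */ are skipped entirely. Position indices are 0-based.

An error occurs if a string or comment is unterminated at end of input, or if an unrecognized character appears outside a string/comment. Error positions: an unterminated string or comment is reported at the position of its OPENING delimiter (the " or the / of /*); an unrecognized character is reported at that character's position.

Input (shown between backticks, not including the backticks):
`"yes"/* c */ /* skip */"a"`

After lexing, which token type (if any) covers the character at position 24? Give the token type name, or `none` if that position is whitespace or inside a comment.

Answer: STR

Derivation:
pos=0: enter STRING mode
pos=0: emit STR "yes" (now at pos=5)
pos=5: enter COMMENT mode (saw '/*')
exit COMMENT mode (now at pos=12)
pos=13: enter COMMENT mode (saw '/*')
exit COMMENT mode (now at pos=23)
pos=23: enter STRING mode
pos=23: emit STR "a" (now at pos=26)
DONE. 2 tokens: [STR, STR]
Position 24: char is 'a' -> STR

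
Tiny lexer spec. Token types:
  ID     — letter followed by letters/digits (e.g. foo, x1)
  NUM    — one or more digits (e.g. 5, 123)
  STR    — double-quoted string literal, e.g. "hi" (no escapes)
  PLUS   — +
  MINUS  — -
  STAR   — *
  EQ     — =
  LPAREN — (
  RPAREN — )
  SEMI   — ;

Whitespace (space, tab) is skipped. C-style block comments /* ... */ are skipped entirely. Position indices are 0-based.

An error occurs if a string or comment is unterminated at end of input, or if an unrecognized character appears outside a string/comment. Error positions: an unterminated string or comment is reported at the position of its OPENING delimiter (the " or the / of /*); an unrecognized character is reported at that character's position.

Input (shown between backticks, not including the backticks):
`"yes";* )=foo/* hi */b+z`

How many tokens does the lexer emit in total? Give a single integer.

pos=0: enter STRING mode
pos=0: emit STR "yes" (now at pos=5)
pos=5: emit SEMI ';'
pos=6: emit STAR '*'
pos=8: emit RPAREN ')'
pos=9: emit EQ '='
pos=10: emit ID 'foo' (now at pos=13)
pos=13: enter COMMENT mode (saw '/*')
exit COMMENT mode (now at pos=21)
pos=21: emit ID 'b' (now at pos=22)
pos=22: emit PLUS '+'
pos=23: emit ID 'z' (now at pos=24)
DONE. 9 tokens: [STR, SEMI, STAR, RPAREN, EQ, ID, ID, PLUS, ID]

Answer: 9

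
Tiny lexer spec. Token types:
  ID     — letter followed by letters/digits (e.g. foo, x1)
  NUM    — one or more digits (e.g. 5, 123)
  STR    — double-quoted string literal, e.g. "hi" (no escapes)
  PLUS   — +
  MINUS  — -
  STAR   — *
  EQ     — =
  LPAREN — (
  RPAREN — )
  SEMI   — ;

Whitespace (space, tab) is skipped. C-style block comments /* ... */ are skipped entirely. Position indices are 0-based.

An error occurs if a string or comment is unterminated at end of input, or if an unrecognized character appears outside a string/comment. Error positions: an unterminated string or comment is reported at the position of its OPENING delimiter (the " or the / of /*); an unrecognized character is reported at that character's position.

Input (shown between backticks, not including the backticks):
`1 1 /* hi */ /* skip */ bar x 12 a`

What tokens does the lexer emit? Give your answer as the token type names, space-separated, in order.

pos=0: emit NUM '1' (now at pos=1)
pos=2: emit NUM '1' (now at pos=3)
pos=4: enter COMMENT mode (saw '/*')
exit COMMENT mode (now at pos=12)
pos=13: enter COMMENT mode (saw '/*')
exit COMMENT mode (now at pos=23)
pos=24: emit ID 'bar' (now at pos=27)
pos=28: emit ID 'x' (now at pos=29)
pos=30: emit NUM '12' (now at pos=32)
pos=33: emit ID 'a' (now at pos=34)
DONE. 6 tokens: [NUM, NUM, ID, ID, NUM, ID]

Answer: NUM NUM ID ID NUM ID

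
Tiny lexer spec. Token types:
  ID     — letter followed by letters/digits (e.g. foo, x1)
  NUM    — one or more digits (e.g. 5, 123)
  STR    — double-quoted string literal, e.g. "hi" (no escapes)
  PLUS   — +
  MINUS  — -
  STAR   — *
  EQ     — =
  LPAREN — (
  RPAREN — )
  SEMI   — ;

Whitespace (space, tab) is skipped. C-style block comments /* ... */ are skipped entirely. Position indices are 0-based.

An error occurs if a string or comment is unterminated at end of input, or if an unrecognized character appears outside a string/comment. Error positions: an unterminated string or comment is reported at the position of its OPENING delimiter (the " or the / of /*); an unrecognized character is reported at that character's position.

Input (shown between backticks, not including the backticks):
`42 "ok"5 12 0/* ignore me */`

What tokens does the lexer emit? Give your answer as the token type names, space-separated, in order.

Answer: NUM STR NUM NUM NUM

Derivation:
pos=0: emit NUM '42' (now at pos=2)
pos=3: enter STRING mode
pos=3: emit STR "ok" (now at pos=7)
pos=7: emit NUM '5' (now at pos=8)
pos=9: emit NUM '12' (now at pos=11)
pos=12: emit NUM '0' (now at pos=13)
pos=13: enter COMMENT mode (saw '/*')
exit COMMENT mode (now at pos=28)
DONE. 5 tokens: [NUM, STR, NUM, NUM, NUM]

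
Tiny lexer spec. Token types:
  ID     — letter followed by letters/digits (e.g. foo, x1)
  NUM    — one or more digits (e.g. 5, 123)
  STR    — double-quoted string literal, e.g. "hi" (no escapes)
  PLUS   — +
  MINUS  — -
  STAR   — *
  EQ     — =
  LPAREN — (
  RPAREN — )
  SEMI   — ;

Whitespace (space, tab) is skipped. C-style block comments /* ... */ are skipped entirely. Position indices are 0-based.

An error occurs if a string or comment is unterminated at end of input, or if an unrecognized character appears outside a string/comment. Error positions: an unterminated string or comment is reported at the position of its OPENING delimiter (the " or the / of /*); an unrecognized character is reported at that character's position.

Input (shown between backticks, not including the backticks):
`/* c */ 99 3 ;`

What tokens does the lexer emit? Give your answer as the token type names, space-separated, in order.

Answer: NUM NUM SEMI

Derivation:
pos=0: enter COMMENT mode (saw '/*')
exit COMMENT mode (now at pos=7)
pos=8: emit NUM '99' (now at pos=10)
pos=11: emit NUM '3' (now at pos=12)
pos=13: emit SEMI ';'
DONE. 3 tokens: [NUM, NUM, SEMI]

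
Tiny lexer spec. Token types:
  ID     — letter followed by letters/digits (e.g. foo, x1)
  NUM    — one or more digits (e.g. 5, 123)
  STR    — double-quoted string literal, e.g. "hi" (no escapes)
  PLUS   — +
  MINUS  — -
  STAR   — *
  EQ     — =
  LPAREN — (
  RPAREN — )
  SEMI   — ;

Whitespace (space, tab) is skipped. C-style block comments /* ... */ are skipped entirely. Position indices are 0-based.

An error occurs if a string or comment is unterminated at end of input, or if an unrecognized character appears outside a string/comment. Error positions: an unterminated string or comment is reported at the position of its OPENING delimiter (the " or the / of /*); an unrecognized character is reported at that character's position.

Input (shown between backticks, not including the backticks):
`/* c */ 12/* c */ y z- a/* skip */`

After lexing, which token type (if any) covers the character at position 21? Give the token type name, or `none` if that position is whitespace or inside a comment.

Answer: MINUS

Derivation:
pos=0: enter COMMENT mode (saw '/*')
exit COMMENT mode (now at pos=7)
pos=8: emit NUM '12' (now at pos=10)
pos=10: enter COMMENT mode (saw '/*')
exit COMMENT mode (now at pos=17)
pos=18: emit ID 'y' (now at pos=19)
pos=20: emit ID 'z' (now at pos=21)
pos=21: emit MINUS '-'
pos=23: emit ID 'a' (now at pos=24)
pos=24: enter COMMENT mode (saw '/*')
exit COMMENT mode (now at pos=34)
DONE. 5 tokens: [NUM, ID, ID, MINUS, ID]
Position 21: char is '-' -> MINUS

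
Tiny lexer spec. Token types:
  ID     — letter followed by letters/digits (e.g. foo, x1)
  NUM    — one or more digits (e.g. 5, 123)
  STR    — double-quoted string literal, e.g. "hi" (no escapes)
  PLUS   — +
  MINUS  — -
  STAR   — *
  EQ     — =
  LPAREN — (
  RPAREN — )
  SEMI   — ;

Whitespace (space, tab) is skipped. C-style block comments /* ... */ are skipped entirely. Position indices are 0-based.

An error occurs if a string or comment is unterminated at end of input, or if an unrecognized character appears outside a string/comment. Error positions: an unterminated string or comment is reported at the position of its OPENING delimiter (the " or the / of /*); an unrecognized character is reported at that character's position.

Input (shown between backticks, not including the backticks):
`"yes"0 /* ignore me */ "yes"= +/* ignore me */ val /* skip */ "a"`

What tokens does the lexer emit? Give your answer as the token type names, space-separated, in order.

Answer: STR NUM STR EQ PLUS ID STR

Derivation:
pos=0: enter STRING mode
pos=0: emit STR "yes" (now at pos=5)
pos=5: emit NUM '0' (now at pos=6)
pos=7: enter COMMENT mode (saw '/*')
exit COMMENT mode (now at pos=22)
pos=23: enter STRING mode
pos=23: emit STR "yes" (now at pos=28)
pos=28: emit EQ '='
pos=30: emit PLUS '+'
pos=31: enter COMMENT mode (saw '/*')
exit COMMENT mode (now at pos=46)
pos=47: emit ID 'val' (now at pos=50)
pos=51: enter COMMENT mode (saw '/*')
exit COMMENT mode (now at pos=61)
pos=62: enter STRING mode
pos=62: emit STR "a" (now at pos=65)
DONE. 7 tokens: [STR, NUM, STR, EQ, PLUS, ID, STR]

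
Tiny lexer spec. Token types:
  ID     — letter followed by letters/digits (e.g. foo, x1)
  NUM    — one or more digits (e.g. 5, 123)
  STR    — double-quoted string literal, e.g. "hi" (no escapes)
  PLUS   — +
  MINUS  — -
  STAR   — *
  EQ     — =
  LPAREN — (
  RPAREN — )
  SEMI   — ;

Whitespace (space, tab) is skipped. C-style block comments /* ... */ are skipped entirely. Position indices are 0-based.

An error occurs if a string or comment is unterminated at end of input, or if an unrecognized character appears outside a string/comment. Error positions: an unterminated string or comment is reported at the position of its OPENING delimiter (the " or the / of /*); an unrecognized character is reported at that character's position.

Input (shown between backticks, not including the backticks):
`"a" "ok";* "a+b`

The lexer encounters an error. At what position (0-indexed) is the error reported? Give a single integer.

pos=0: enter STRING mode
pos=0: emit STR "a" (now at pos=3)
pos=4: enter STRING mode
pos=4: emit STR "ok" (now at pos=8)
pos=8: emit SEMI ';'
pos=9: emit STAR '*'
pos=11: enter STRING mode
pos=11: ERROR — unterminated string

Answer: 11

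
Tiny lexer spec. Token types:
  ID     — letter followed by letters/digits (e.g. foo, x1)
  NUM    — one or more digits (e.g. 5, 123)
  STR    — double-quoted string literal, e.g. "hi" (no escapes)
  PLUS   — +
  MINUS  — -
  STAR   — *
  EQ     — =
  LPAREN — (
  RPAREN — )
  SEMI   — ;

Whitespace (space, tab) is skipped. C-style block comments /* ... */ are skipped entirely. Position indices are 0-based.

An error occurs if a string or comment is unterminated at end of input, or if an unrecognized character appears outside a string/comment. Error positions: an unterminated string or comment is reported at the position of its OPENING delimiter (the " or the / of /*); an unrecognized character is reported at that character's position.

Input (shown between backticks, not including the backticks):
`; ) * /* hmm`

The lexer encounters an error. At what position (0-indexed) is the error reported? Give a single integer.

Answer: 6

Derivation:
pos=0: emit SEMI ';'
pos=2: emit RPAREN ')'
pos=4: emit STAR '*'
pos=6: enter COMMENT mode (saw '/*')
pos=6: ERROR — unterminated comment (reached EOF)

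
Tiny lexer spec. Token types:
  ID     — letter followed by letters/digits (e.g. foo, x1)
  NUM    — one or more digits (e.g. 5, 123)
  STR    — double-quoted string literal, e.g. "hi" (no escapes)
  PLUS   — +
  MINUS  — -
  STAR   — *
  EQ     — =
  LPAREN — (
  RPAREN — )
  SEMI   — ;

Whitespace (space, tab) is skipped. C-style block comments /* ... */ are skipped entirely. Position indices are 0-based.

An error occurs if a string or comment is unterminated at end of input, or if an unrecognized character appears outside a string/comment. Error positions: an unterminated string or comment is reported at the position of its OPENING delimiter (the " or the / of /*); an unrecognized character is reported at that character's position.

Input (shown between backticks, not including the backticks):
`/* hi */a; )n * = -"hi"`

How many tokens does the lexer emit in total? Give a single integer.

Answer: 8

Derivation:
pos=0: enter COMMENT mode (saw '/*')
exit COMMENT mode (now at pos=8)
pos=8: emit ID 'a' (now at pos=9)
pos=9: emit SEMI ';'
pos=11: emit RPAREN ')'
pos=12: emit ID 'n' (now at pos=13)
pos=14: emit STAR '*'
pos=16: emit EQ '='
pos=18: emit MINUS '-'
pos=19: enter STRING mode
pos=19: emit STR "hi" (now at pos=23)
DONE. 8 tokens: [ID, SEMI, RPAREN, ID, STAR, EQ, MINUS, STR]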